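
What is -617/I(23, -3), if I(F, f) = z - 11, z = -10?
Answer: 617/21 ≈ 29.381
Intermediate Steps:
I(F, f) = -21 (I(F, f) = -10 - 11 = -21)
-617/I(23, -3) = -617/(-21) = -617*(-1/21) = 617/21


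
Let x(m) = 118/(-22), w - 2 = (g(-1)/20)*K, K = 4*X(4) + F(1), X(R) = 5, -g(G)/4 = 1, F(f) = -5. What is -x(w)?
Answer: 59/11 ≈ 5.3636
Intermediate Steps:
g(G) = -4 (g(G) = -4*1 = -4)
K = 15 (K = 4*5 - 5 = 20 - 5 = 15)
w = -1 (w = 2 - 4/20*15 = 2 - 4*1/20*15 = 2 - 1/5*15 = 2 - 3 = -1)
x(m) = -59/11 (x(m) = 118*(-1/22) = -59/11)
-x(w) = -1*(-59/11) = 59/11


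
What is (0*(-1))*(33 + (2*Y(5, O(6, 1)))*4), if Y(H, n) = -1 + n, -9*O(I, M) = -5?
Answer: 0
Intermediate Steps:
O(I, M) = 5/9 (O(I, M) = -1/9*(-5) = 5/9)
(0*(-1))*(33 + (2*Y(5, O(6, 1)))*4) = (0*(-1))*(33 + (2*(-1 + 5/9))*4) = 0*(33 + (2*(-4/9))*4) = 0*(33 - 8/9*4) = 0*(33 - 32/9) = 0*(265/9) = 0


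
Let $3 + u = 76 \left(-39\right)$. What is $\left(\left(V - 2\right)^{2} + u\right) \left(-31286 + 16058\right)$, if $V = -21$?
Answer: $37125864$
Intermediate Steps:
$u = -2967$ ($u = -3 + 76 \left(-39\right) = -3 - 2964 = -2967$)
$\left(\left(V - 2\right)^{2} + u\right) \left(-31286 + 16058\right) = \left(\left(-21 - 2\right)^{2} - 2967\right) \left(-31286 + 16058\right) = \left(\left(-23\right)^{2} - 2967\right) \left(-15228\right) = \left(529 - 2967\right) \left(-15228\right) = \left(-2438\right) \left(-15228\right) = 37125864$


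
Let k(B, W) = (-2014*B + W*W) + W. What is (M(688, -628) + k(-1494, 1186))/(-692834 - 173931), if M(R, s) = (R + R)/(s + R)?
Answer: -66250814/13001475 ≈ -5.0956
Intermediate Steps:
k(B, W) = W + W² - 2014*B (k(B, W) = (-2014*B + W²) + W = (W² - 2014*B) + W = W + W² - 2014*B)
M(R, s) = 2*R/(R + s) (M(R, s) = (2*R)/(R + s) = 2*R/(R + s))
(M(688, -628) + k(-1494, 1186))/(-692834 - 173931) = (2*688/(688 - 628) + (1186 + 1186² - 2014*(-1494)))/(-692834 - 173931) = (2*688/60 + (1186 + 1406596 + 3008916))/(-866765) = (2*688*(1/60) + 4416698)*(-1/866765) = (344/15 + 4416698)*(-1/866765) = (66250814/15)*(-1/866765) = -66250814/13001475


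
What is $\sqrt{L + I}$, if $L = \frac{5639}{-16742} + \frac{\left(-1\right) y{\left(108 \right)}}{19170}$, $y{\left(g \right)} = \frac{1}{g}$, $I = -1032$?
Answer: $\frac{i \sqrt{106335999504887420510}}{320944140} \approx 32.13 i$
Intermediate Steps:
$L = - \frac{5837388391}{17330983560}$ ($L = \frac{5639}{-16742} + \frac{\left(-1\right) \frac{1}{108}}{19170} = 5639 \left(- \frac{1}{16742}\right) + \left(-1\right) \frac{1}{108} \cdot \frac{1}{19170} = - \frac{5639}{16742} - \frac{1}{2070360} = - \frac{5837388391}{17330983560} \approx -0.33682$)
$\sqrt{L + I} = \sqrt{- \frac{5837388391}{17330983560} - 1032} = \sqrt{- \frac{17891412422311}{17330983560}} = \frac{i \sqrt{106335999504887420510}}{320944140}$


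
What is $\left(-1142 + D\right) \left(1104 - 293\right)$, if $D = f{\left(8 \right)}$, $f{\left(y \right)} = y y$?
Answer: $-874258$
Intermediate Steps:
$f{\left(y \right)} = y^{2}$
$D = 64$ ($D = 8^{2} = 64$)
$\left(-1142 + D\right) \left(1104 - 293\right) = \left(-1142 + 64\right) \left(1104 - 293\right) = \left(-1078\right) 811 = -874258$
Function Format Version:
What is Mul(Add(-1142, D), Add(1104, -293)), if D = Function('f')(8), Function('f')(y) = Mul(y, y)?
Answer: -874258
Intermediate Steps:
Function('f')(y) = Pow(y, 2)
D = 64 (D = Pow(8, 2) = 64)
Mul(Add(-1142, D), Add(1104, -293)) = Mul(Add(-1142, 64), Add(1104, -293)) = Mul(-1078, 811) = -874258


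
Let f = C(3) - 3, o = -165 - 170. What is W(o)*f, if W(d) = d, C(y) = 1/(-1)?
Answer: 1340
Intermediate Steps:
C(y) = -1 (C(y) = 1*(-1) = -1)
o = -335
f = -4 (f = -1 - 3 = -4)
W(o)*f = -335*(-4) = 1340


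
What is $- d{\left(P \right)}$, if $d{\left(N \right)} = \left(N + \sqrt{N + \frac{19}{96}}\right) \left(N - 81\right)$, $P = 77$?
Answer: $308 + \frac{\sqrt{44466}}{6} \approx 343.15$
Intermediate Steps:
$d{\left(N \right)} = \left(-81 + N\right) \left(N + \sqrt{\frac{19}{96} + N}\right)$ ($d{\left(N \right)} = \left(N + \sqrt{N + 19 \cdot \frac{1}{96}}\right) \left(-81 + N\right) = \left(N + \sqrt{N + \frac{19}{96}}\right) \left(-81 + N\right) = \left(N + \sqrt{\frac{19}{96} + N}\right) \left(-81 + N\right) = \left(-81 + N\right) \left(N + \sqrt{\frac{19}{96} + N}\right)$)
$- d{\left(P \right)} = - (77^{2} - 6237 - \frac{27 \sqrt{114 + 576 \cdot 77}}{8} + \frac{1}{24} \cdot 77 \sqrt{114 + 576 \cdot 77}) = - (5929 - 6237 - \frac{27 \sqrt{114 + 44352}}{8} + \frac{1}{24} \cdot 77 \sqrt{114 + 44352}) = - (5929 - 6237 - \frac{27 \sqrt{44466}}{8} + \frac{1}{24} \cdot 77 \sqrt{44466}) = - (5929 - 6237 - \frac{27 \sqrt{44466}}{8} + \frac{77 \sqrt{44466}}{24}) = - (-308 - \frac{\sqrt{44466}}{6}) = 308 + \frac{\sqrt{44466}}{6}$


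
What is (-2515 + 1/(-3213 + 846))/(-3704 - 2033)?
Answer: 5953006/13579479 ≈ 0.43838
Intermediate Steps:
(-2515 + 1/(-3213 + 846))/(-3704 - 2033) = (-2515 + 1/(-2367))/(-5737) = (-2515 - 1/2367)*(-1/5737) = -5953006/2367*(-1/5737) = 5953006/13579479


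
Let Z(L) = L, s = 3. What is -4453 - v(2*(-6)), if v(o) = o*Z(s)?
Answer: -4417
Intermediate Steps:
v(o) = 3*o (v(o) = o*3 = 3*o)
-4453 - v(2*(-6)) = -4453 - 3*2*(-6) = -4453 - 3*(-12) = -4453 - 1*(-36) = -4453 + 36 = -4417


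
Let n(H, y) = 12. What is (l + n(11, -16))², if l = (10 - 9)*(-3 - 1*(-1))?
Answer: 100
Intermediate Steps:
l = -2 (l = 1*(-3 + 1) = 1*(-2) = -2)
(l + n(11, -16))² = (-2 + 12)² = 10² = 100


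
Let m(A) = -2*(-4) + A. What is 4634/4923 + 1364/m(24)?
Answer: 1715815/39384 ≈ 43.566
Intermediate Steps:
m(A) = 8 + A
4634/4923 + 1364/m(24) = 4634/4923 + 1364/(8 + 24) = 4634*(1/4923) + 1364/32 = 4634/4923 + 1364*(1/32) = 4634/4923 + 341/8 = 1715815/39384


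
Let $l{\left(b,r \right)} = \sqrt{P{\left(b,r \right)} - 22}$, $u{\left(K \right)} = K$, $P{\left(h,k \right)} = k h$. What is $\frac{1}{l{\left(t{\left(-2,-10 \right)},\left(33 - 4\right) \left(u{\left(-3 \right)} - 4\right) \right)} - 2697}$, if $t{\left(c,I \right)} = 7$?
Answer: $- \frac{899}{2425084} - \frac{i \sqrt{1443}}{7275252} \approx -0.00037071 - 5.2214 \cdot 10^{-6} i$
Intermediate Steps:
$P{\left(h,k \right)} = h k$
$l{\left(b,r \right)} = \sqrt{-22 + b r}$ ($l{\left(b,r \right)} = \sqrt{b r - 22} = \sqrt{-22 + b r}$)
$\frac{1}{l{\left(t{\left(-2,-10 \right)},\left(33 - 4\right) \left(u{\left(-3 \right)} - 4\right) \right)} - 2697} = \frac{1}{\sqrt{-22 + 7 \left(33 - 4\right) \left(-3 - 4\right)} - 2697} = \frac{1}{\sqrt{-22 + 7 \cdot 29 \left(-7\right)} - 2697} = \frac{1}{\sqrt{-22 + 7 \left(-203\right)} - 2697} = \frac{1}{\sqrt{-22 - 1421} - 2697} = \frac{1}{\sqrt{-1443} - 2697} = \frac{1}{i \sqrt{1443} - 2697} = \frac{1}{-2697 + i \sqrt{1443}}$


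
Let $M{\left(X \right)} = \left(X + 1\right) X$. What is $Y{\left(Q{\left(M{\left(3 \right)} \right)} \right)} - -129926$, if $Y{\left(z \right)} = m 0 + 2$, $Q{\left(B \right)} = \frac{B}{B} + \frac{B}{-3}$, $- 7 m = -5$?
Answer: $129928$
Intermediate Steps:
$m = \frac{5}{7}$ ($m = \left(- \frac{1}{7}\right) \left(-5\right) = \frac{5}{7} \approx 0.71429$)
$M{\left(X \right)} = X \left(1 + X\right)$ ($M{\left(X \right)} = \left(1 + X\right) X = X \left(1 + X\right)$)
$Q{\left(B \right)} = 1 - \frac{B}{3}$ ($Q{\left(B \right)} = 1 + B \left(- \frac{1}{3}\right) = 1 - \frac{B}{3}$)
$Y{\left(z \right)} = 2$ ($Y{\left(z \right)} = \frac{5}{7} \cdot 0 + 2 = 0 + 2 = 2$)
$Y{\left(Q{\left(M{\left(3 \right)} \right)} \right)} - -129926 = 2 - -129926 = 2 + 129926 = 129928$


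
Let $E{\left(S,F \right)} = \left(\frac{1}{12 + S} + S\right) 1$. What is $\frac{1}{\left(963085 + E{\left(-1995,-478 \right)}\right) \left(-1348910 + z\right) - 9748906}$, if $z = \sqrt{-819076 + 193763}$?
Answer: $- \frac{1699317273647425468}{2203052869883565937057913893779} - \frac{1259761211009 i \sqrt{625313}}{2203052869883565937057913893779} \approx -7.7135 \cdot 10^{-13} - 4.5218 \cdot 10^{-16} i$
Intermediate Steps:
$z = i \sqrt{625313}$ ($z = \sqrt{-625313} = i \sqrt{625313} \approx 790.77 i$)
$E{\left(S,F \right)} = S + \frac{1}{12 + S}$ ($E{\left(S,F \right)} = \left(S + \frac{1}{12 + S}\right) 1 = S + \frac{1}{12 + S}$)
$\frac{1}{\left(963085 + E{\left(-1995,-478 \right)}\right) \left(-1348910 + z\right) - 9748906} = \frac{1}{\left(963085 + \frac{1 + \left(-1995\right)^{2} + 12 \left(-1995\right)}{12 - 1995}\right) \left(-1348910 + i \sqrt{625313}\right) - 9748906} = \frac{1}{\left(963085 + \frac{1 + 3980025 - 23940}{-1983}\right) \left(-1348910 + i \sqrt{625313}\right) - 9748906} = \frac{1}{\left(963085 - \frac{3956086}{1983}\right) \left(-1348910 + i \sqrt{625313}\right) - 9748906} = \frac{1}{\frac{1905841469 \left(-1348910 + i \sqrt{625313}\right)}{1983} - 9748906} = \frac{1}{\left(- \frac{2570808615948790}{1983} + \frac{1905841469 i \sqrt{625313}}{1983}\right) - 9748906} = \frac{1}{- \frac{2570827948029388}{1983} + \frac{1905841469 i \sqrt{625313}}{1983}}$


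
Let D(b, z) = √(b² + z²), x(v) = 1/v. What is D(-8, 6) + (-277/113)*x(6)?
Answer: 6503/678 ≈ 9.5914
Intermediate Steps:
D(-8, 6) + (-277/113)*x(6) = √((-8)² + 6²) - 277/113/6 = √(64 + 36) - 277*1/113*(⅙) = √100 - 277/113*⅙ = 10 - 277/678 = 6503/678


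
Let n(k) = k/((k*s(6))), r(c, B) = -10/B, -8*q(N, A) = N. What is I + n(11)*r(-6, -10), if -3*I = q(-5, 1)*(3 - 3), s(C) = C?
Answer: 1/6 ≈ 0.16667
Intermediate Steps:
q(N, A) = -N/8
n(k) = 1/6 (n(k) = k/((k*6)) = k/((6*k)) = k*(1/(6*k)) = 1/6)
I = 0 (I = -(-1/8*(-5))*(3 - 3)/3 = -5*0/24 = -1/3*0 = 0)
I + n(11)*r(-6, -10) = 0 + (-10/(-10))/6 = 0 + (-10*(-1/10))/6 = 0 + (1/6)*1 = 0 + 1/6 = 1/6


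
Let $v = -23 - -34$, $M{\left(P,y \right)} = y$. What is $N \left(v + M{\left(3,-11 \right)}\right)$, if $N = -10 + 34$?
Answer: $0$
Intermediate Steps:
$N = 24$
$v = 11$ ($v = -23 + 34 = 11$)
$N \left(v + M{\left(3,-11 \right)}\right) = 24 \left(11 - 11\right) = 24 \cdot 0 = 0$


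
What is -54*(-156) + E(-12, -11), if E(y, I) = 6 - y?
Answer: 8442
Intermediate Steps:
-54*(-156) + E(-12, -11) = -54*(-156) + (6 - 1*(-12)) = 8424 + (6 + 12) = 8424 + 18 = 8442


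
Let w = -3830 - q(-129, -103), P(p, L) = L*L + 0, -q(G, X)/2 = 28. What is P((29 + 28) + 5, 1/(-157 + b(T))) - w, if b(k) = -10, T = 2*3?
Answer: 105253087/27889 ≈ 3774.0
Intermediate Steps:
T = 6
q(G, X) = -56 (q(G, X) = -2*28 = -56)
P(p, L) = L² (P(p, L) = L² + 0 = L²)
w = -3774 (w = -3830 - 1*(-56) = -3830 + 56 = -3774)
P((29 + 28) + 5, 1/(-157 + b(T))) - w = (1/(-157 - 10))² - 1*(-3774) = (1/(-167))² + 3774 = (-1/167)² + 3774 = 1/27889 + 3774 = 105253087/27889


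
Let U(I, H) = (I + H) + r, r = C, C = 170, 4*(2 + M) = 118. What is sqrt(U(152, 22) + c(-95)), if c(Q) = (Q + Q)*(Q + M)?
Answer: sqrt(13169) ≈ 114.76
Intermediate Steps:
M = 55/2 (M = -2 + (1/4)*118 = -2 + 59/2 = 55/2 ≈ 27.500)
c(Q) = 2*Q*(55/2 + Q) (c(Q) = (Q + Q)*(Q + 55/2) = (2*Q)*(55/2 + Q) = 2*Q*(55/2 + Q))
r = 170
U(I, H) = 170 + H + I (U(I, H) = (I + H) + 170 = (H + I) + 170 = 170 + H + I)
sqrt(U(152, 22) + c(-95)) = sqrt((170 + 22 + 152) - 95*(55 + 2*(-95))) = sqrt(344 - 95*(55 - 190)) = sqrt(344 - 95*(-135)) = sqrt(344 + 12825) = sqrt(13169)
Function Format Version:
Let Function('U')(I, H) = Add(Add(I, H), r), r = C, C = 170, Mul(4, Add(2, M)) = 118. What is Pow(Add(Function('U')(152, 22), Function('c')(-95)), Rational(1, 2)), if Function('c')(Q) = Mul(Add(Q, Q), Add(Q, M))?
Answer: Pow(13169, Rational(1, 2)) ≈ 114.76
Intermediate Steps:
M = Rational(55, 2) (M = Add(-2, Mul(Rational(1, 4), 118)) = Add(-2, Rational(59, 2)) = Rational(55, 2) ≈ 27.500)
Function('c')(Q) = Mul(2, Q, Add(Rational(55, 2), Q)) (Function('c')(Q) = Mul(Add(Q, Q), Add(Q, Rational(55, 2))) = Mul(Mul(2, Q), Add(Rational(55, 2), Q)) = Mul(2, Q, Add(Rational(55, 2), Q)))
r = 170
Function('U')(I, H) = Add(170, H, I) (Function('U')(I, H) = Add(Add(I, H), 170) = Add(Add(H, I), 170) = Add(170, H, I))
Pow(Add(Function('U')(152, 22), Function('c')(-95)), Rational(1, 2)) = Pow(Add(Add(170, 22, 152), Mul(-95, Add(55, Mul(2, -95)))), Rational(1, 2)) = Pow(Add(344, Mul(-95, Add(55, -190))), Rational(1, 2)) = Pow(Add(344, Mul(-95, -135)), Rational(1, 2)) = Pow(Add(344, 12825), Rational(1, 2)) = Pow(13169, Rational(1, 2))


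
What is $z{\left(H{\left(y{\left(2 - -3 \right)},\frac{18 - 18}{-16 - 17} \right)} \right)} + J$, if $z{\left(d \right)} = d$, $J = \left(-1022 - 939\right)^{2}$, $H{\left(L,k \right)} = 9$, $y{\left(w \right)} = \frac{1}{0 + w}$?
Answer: $3845530$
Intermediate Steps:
$y{\left(w \right)} = \frac{1}{w}$
$J = 3845521$ ($J = \left(-1961\right)^{2} = 3845521$)
$z{\left(H{\left(y{\left(2 - -3 \right)},\frac{18 - 18}{-16 - 17} \right)} \right)} + J = 9 + 3845521 = 3845530$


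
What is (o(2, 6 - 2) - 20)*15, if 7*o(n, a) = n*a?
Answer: -1980/7 ≈ -282.86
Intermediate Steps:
o(n, a) = a*n/7 (o(n, a) = (n*a)/7 = (a*n)/7 = a*n/7)
(o(2, 6 - 2) - 20)*15 = ((⅐)*(6 - 2)*2 - 20)*15 = ((⅐)*4*2 - 20)*15 = (8/7 - 20)*15 = -132/7*15 = -1980/7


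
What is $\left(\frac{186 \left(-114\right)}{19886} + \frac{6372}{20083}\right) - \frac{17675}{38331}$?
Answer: $- \frac{9262342998845}{7654136046039} \approx -1.2101$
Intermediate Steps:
$\left(\frac{186 \left(-114\right)}{19886} + \frac{6372}{20083}\right) - \frac{17675}{38331} = \left(\left(-21204\right) \frac{1}{19886} + 6372 \cdot \frac{1}{20083}\right) - 17675 \cdot \frac{1}{38331} = \left(- \frac{10602}{9943} + \frac{6372}{20083}\right) - \frac{17675}{38331} = - \frac{149563170}{199685269} - \frac{17675}{38331} = - \frac{9262342998845}{7654136046039}$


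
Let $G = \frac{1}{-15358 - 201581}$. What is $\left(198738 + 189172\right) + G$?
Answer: $\frac{84152807489}{216939} \approx 3.8791 \cdot 10^{5}$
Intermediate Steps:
$G = - \frac{1}{216939}$ ($G = \frac{1}{-216939} = - \frac{1}{216939} \approx -4.6096 \cdot 10^{-6}$)
$\left(198738 + 189172\right) + G = \left(198738 + 189172\right) - \frac{1}{216939} = 387910 - \frac{1}{216939} = \frac{84152807489}{216939}$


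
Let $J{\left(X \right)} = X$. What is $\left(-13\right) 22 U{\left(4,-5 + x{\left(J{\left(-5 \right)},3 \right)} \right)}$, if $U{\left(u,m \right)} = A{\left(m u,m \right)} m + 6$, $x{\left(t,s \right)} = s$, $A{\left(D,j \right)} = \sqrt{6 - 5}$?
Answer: $-1144$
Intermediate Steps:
$A{\left(D,j \right)} = 1$ ($A{\left(D,j \right)} = \sqrt{1} = 1$)
$U{\left(u,m \right)} = 6 + m$ ($U{\left(u,m \right)} = 1 m + 6 = m + 6 = 6 + m$)
$\left(-13\right) 22 U{\left(4,-5 + x{\left(J{\left(-5 \right)},3 \right)} \right)} = \left(-13\right) 22 \left(6 + \left(-5 + 3\right)\right) = - 286 \left(6 - 2\right) = \left(-286\right) 4 = -1144$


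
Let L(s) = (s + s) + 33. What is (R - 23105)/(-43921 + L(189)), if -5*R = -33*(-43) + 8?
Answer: 58476/108775 ≈ 0.53759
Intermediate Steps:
L(s) = 33 + 2*s (L(s) = 2*s + 33 = 33 + 2*s)
R = -1427/5 (R = -(-33*(-43) + 8)/5 = -(1419 + 8)/5 = -1/5*1427 = -1427/5 ≈ -285.40)
(R - 23105)/(-43921 + L(189)) = (-1427/5 - 23105)/(-43921 + (33 + 2*189)) = -116952/(5*(-43921 + (33 + 378))) = -116952/(5*(-43921 + 411)) = -116952/5/(-43510) = -116952/5*(-1/43510) = 58476/108775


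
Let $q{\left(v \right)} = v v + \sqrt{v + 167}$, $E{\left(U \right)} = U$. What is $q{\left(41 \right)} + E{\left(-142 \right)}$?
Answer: $1539 + 4 \sqrt{13} \approx 1553.4$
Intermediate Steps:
$q{\left(v \right)} = v^{2} + \sqrt{167 + v}$
$q{\left(41 \right)} + E{\left(-142 \right)} = \left(41^{2} + \sqrt{167 + 41}\right) - 142 = \left(1681 + \sqrt{208}\right) - 142 = \left(1681 + 4 \sqrt{13}\right) - 142 = 1539 + 4 \sqrt{13}$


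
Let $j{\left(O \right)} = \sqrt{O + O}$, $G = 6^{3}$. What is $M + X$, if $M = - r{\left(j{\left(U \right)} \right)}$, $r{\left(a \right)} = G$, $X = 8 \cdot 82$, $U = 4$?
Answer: $440$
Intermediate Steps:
$G = 216$
$X = 656$
$j{\left(O \right)} = \sqrt{2} \sqrt{O}$ ($j{\left(O \right)} = \sqrt{2 O} = \sqrt{2} \sqrt{O}$)
$r{\left(a \right)} = 216$
$M = -216$ ($M = \left(-1\right) 216 = -216$)
$M + X = -216 + 656 = 440$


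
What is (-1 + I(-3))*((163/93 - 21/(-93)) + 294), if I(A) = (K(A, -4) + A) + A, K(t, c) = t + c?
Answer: -385364/93 ≈ -4143.7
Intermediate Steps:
K(t, c) = c + t
I(A) = -4 + 3*A (I(A) = ((-4 + A) + A) + A = (-4 + 2*A) + A = -4 + 3*A)
(-1 + I(-3))*((163/93 - 21/(-93)) + 294) = (-1 + (-4 + 3*(-3)))*((163/93 - 21/(-93)) + 294) = (-1 + (-4 - 9))*((163*(1/93) - 21*(-1/93)) + 294) = (-1 - 13)*((163/93 + 7/31) + 294) = -14*(184/93 + 294) = -14*27526/93 = -385364/93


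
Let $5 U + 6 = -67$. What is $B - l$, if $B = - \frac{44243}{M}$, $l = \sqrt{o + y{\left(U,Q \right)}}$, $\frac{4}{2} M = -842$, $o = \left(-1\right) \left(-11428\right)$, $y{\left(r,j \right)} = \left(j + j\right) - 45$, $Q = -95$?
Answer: $\frac{44243}{421} - \sqrt{11193} \approx -0.70671$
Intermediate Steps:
$U = - \frac{73}{5}$ ($U = - \frac{6}{5} + \frac{1}{5} \left(-67\right) = - \frac{6}{5} - \frac{67}{5} = - \frac{73}{5} \approx -14.6$)
$y{\left(r,j \right)} = -45 + 2 j$ ($y{\left(r,j \right)} = 2 j - 45 = -45 + 2 j$)
$o = 11428$
$M = -421$ ($M = \frac{1}{2} \left(-842\right) = -421$)
$l = \sqrt{11193}$ ($l = \sqrt{11428 + \left(-45 + 2 \left(-95\right)\right)} = \sqrt{11428 - 235} = \sqrt{11193} \approx 105.8$)
$B = \frac{44243}{421}$ ($B = - \frac{44243}{-421} = \left(-44243\right) \left(- \frac{1}{421}\right) = \frac{44243}{421} \approx 105.09$)
$B - l = \frac{44243}{421} - \sqrt{11193}$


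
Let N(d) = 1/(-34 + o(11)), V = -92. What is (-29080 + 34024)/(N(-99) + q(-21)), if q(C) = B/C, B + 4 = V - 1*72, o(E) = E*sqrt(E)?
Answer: 7089696/11743 - 54384*sqrt(11)/11743 ≈ 588.38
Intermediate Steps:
o(E) = E**(3/2)
N(d) = 1/(-34 + 11*sqrt(11)) (N(d) = 1/(-34 + 11**(3/2)) = 1/(-34 + 11*sqrt(11)))
B = -168 (B = -4 + (-92 - 1*72) = -4 + (-92 - 72) = -4 - 164 = -168)
q(C) = -168/C
(-29080 + 34024)/(N(-99) + q(-21)) = (-29080 + 34024)/((34/175 + 11*sqrt(11)/175) - 168/(-21)) = 4944/((34/175 + 11*sqrt(11)/175) - 168*(-1/21)) = 4944/((34/175 + 11*sqrt(11)/175) + 8) = 4944/(1434/175 + 11*sqrt(11)/175)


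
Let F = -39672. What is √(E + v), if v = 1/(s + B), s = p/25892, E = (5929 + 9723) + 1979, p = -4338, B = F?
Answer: √516746447333366367685/171198627 ≈ 132.78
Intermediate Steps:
B = -39672
E = 17631 (E = 15652 + 1979 = 17631)
s = -2169/12946 (s = -4338/25892 = -4338*1/25892 = -2169/12946 ≈ -0.16754)
v = -12946/513595881 (v = 1/(-2169/12946 - 39672) = 1/(-513595881/12946) = -12946/513595881 ≈ -2.5207e-5)
√(E + v) = √(17631 - 12946/513595881) = √(9055208964965/513595881) = √516746447333366367685/171198627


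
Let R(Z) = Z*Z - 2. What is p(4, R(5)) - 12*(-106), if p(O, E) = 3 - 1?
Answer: 1274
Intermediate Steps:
R(Z) = -2 + Z² (R(Z) = Z² - 2 = -2 + Z²)
p(O, E) = 2
p(4, R(5)) - 12*(-106) = 2 - 12*(-106) = 2 + 1272 = 1274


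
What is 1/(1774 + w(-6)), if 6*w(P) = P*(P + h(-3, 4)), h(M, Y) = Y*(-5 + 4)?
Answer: 1/1784 ≈ 0.00056054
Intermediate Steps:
h(M, Y) = -Y (h(M, Y) = Y*(-1) = -Y)
w(P) = P*(-4 + P)/6 (w(P) = (P*(P - 1*4))/6 = (P*(P - 4))/6 = (P*(-4 + P))/6 = P*(-4 + P)/6)
1/(1774 + w(-6)) = 1/(1774 + (⅙)*(-6)*(-4 - 6)) = 1/(1774 + (⅙)*(-6)*(-10)) = 1/(1774 + 10) = 1/1784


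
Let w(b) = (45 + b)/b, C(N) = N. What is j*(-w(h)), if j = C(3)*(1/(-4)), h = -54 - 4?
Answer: 39/232 ≈ 0.16810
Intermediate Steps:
h = -58
w(b) = (45 + b)/b
j = -¾ (j = 3*(1/(-4)) = 3*(1*(-¼)) = 3*(-¼) = -¾ ≈ -0.75000)
j*(-w(h)) = -(-3)*(45 - 58)/(-58)/4 = -(-3)*(-1/58*(-13))/4 = -(-3)*13/(4*58) = -¾*(-13/58) = 39/232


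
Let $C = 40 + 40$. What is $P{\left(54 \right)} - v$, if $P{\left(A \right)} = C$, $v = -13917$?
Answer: $13997$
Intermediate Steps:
$C = 80$
$P{\left(A \right)} = 80$
$P{\left(54 \right)} - v = 80 - -13917 = 80 + 13917 = 13997$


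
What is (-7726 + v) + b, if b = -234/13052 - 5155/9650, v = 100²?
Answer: 550663177/242215 ≈ 2273.4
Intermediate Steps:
v = 10000
b = -133733/242215 (b = -234*1/13052 - 5155*1/9650 = -9/502 - 1031/1930 = -133733/242215 ≈ -0.55212)
(-7726 + v) + b = (-7726 + 10000) - 133733/242215 = 2274 - 133733/242215 = 550663177/242215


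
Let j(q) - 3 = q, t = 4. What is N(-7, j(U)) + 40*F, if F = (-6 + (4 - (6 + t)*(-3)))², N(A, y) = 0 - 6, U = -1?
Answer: 31354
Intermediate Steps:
j(q) = 3 + q
N(A, y) = -6
F = 784 (F = (-6 + (4 - (6 + 4)*(-3)))² = (-6 + (4 - 10*(-3)))² = (-6 + (4 - 1*(-30)))² = (-6 + (4 + 30))² = (-6 + 34)² = 28² = 784)
N(-7, j(U)) + 40*F = -6 + 40*784 = -6 + 31360 = 31354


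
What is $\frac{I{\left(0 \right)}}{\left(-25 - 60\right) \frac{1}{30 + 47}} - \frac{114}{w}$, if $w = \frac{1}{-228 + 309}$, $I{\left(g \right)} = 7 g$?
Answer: $-9234$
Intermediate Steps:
$w = \frac{1}{81} \approx 0.012346$
$\frac{I{\left(0 \right)}}{\left(-25 - 60\right) \frac{1}{30 + 47}} - \frac{114}{w} = \frac{7 \cdot 0}{\left(-25 - 60\right) \frac{1}{30 + 47}} - 114 \frac{1}{\frac{1}{81}} = \frac{0}{\left(-85\right) \frac{1}{77}} - 9234 = \frac{0}{- \frac{85}{77}} - 9234 = 0 \left(- \frac{77}{85}\right) - 9234 = 0 - 9234 = -9234$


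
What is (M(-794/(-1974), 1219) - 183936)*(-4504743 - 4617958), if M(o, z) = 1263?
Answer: 1666471159773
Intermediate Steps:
(M(-794/(-1974), 1219) - 183936)*(-4504743 - 4617958) = (1263 - 183936)*(-4504743 - 4617958) = -182673*(-9122701) = 1666471159773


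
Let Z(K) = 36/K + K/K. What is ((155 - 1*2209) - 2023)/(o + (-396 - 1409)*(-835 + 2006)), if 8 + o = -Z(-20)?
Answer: 20385/10568311 ≈ 0.0019289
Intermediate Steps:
Z(K) = 1 + 36/K (Z(K) = 36/K + 1 = 1 + 36/K)
o = -36/5 (o = -8 - (36 - 20)/(-20) = -8 - (-1)*16/20 = -8 - 1*(-4/5) = -8 + 4/5 = -36/5 ≈ -7.2000)
((155 - 1*2209) - 2023)/(o + (-396 - 1409)*(-835 + 2006)) = ((155 - 1*2209) - 2023)/(-36/5 + (-396 - 1409)*(-835 + 2006)) = ((155 - 2209) - 2023)/(-36/5 - 1805*1171) = (-2054 - 2023)/(-36/5 - 2113655) = -4077/(-10568311/5) = -4077*(-5/10568311) = 20385/10568311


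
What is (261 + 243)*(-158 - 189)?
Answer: -174888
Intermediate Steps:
(261 + 243)*(-158 - 189) = 504*(-347) = -174888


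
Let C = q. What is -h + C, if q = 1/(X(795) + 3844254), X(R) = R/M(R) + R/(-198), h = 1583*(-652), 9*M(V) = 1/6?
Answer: 264793363378030/256553879 ≈ 1.0321e+6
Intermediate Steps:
M(V) = 1/54 (M(V) = (1/9)/6 = (1/9)*(1/6) = 1/54)
h = -1032116
X(R) = 10691*R/198 (X(R) = R/(1/54) + R/(-198) = R*54 + R*(-1/198) = 54*R - R/198 = 10691*R/198)
q = 66/256553879 (q = 1/((10691/198)*795 + 3844254) = 1/(2833115/66 + 3844254) = 1/(256553879/66) = 66/256553879 ≈ 2.5726e-7)
C = 66/256553879 ≈ 2.5726e-7
-h + C = -1*(-1032116) + 66/256553879 = 1032116 + 66/256553879 = 264793363378030/256553879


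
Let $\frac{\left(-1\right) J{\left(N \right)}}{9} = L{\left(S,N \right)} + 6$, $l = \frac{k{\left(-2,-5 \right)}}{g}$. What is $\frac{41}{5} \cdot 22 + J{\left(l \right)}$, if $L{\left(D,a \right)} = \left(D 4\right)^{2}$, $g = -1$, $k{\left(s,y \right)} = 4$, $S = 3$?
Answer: $- \frac{5848}{5} \approx -1169.6$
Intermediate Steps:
$l = -4$ ($l = \frac{4}{-1} = 4 \left(-1\right) = -4$)
$L{\left(D,a \right)} = 16 D^{2}$ ($L{\left(D,a \right)} = \left(4 D\right)^{2} = 16 D^{2}$)
$J{\left(N \right)} = -1350$ ($J{\left(N \right)} = - 9 \left(16 \cdot 3^{2} + 6\right) = - 9 \left(16 \cdot 9 + 6\right) = - 9 \left(144 + 6\right) = \left(-9\right) 150 = -1350$)
$\frac{41}{5} \cdot 22 + J{\left(l \right)} = \frac{41}{5} \cdot 22 - 1350 = \frac{902}{5} - 1350 = - \frac{5848}{5}$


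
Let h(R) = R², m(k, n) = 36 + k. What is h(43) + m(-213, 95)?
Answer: 1672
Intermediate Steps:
h(43) + m(-213, 95) = 43² + (36 - 213) = 1849 - 177 = 1672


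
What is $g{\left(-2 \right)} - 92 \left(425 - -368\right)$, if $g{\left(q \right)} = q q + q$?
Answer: $-72954$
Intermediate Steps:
$g{\left(q \right)} = q + q^{2}$ ($g{\left(q \right)} = q^{2} + q = q + q^{2}$)
$g{\left(-2 \right)} - 92 \left(425 - -368\right) = - 2 \left(1 - 2\right) - 92 \left(425 - -368\right) = \left(-2\right) \left(-1\right) - 92 \left(425 + 368\right) = 2 - 72956 = -72954$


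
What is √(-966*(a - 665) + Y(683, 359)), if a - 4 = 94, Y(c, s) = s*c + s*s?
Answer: 10*√9218 ≈ 960.10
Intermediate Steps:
Y(c, s) = s² + c*s (Y(c, s) = c*s + s² = s² + c*s)
a = 98 (a = 4 + 94 = 98)
√(-966*(a - 665) + Y(683, 359)) = √(-966*(98 - 665) + 359*(683 + 359)) = √(-966*(-567) + 359*1042) = √(547722 + 374078) = √921800 = 10*√9218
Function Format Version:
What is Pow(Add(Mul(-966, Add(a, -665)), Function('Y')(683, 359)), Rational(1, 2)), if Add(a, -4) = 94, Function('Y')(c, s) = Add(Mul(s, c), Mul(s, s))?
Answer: Mul(10, Pow(9218, Rational(1, 2))) ≈ 960.10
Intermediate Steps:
Function('Y')(c, s) = Add(Pow(s, 2), Mul(c, s)) (Function('Y')(c, s) = Add(Mul(c, s), Pow(s, 2)) = Add(Pow(s, 2), Mul(c, s)))
a = 98 (a = Add(4, 94) = 98)
Pow(Add(Mul(-966, Add(a, -665)), Function('Y')(683, 359)), Rational(1, 2)) = Pow(Add(Mul(-966, Add(98, -665)), Mul(359, Add(683, 359))), Rational(1, 2)) = Pow(Add(Mul(-966, -567), Mul(359, 1042)), Rational(1, 2)) = Pow(Add(547722, 374078), Rational(1, 2)) = Pow(921800, Rational(1, 2)) = Mul(10, Pow(9218, Rational(1, 2)))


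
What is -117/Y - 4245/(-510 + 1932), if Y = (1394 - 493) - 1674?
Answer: -1038337/366402 ≈ -2.8339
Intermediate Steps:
Y = -773 (Y = 901 - 1674 = -773)
-117/Y - 4245/(-510 + 1932) = -117/(-773) - 4245/(-510 + 1932) = -117*(-1/773) - 4245/1422 = 117/773 - 4245*1/1422 = 117/773 - 1415/474 = -1038337/366402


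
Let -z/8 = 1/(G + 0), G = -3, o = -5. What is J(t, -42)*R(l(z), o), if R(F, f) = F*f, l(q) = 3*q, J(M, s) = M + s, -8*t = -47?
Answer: 1445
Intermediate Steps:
t = 47/8 (t = -⅛*(-47) = 47/8 ≈ 5.8750)
z = 8/3 (z = -8/(-3 + 0) = -8/(-3) = -8*(-⅓) = 8/3 ≈ 2.6667)
J(t, -42)*R(l(z), o) = (47/8 - 42)*((3*(8/3))*(-5)) = -289*(-5) = -289/8*(-40) = 1445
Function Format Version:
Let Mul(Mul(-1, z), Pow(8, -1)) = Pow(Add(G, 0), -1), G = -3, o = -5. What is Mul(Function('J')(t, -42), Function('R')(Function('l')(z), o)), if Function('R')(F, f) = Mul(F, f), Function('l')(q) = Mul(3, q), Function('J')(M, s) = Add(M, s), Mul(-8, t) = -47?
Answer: 1445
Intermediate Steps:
t = Rational(47, 8) (t = Mul(Rational(-1, 8), -47) = Rational(47, 8) ≈ 5.8750)
z = Rational(8, 3) (z = Mul(-8, Pow(Add(-3, 0), -1)) = Mul(-8, Pow(-3, -1)) = Mul(-8, Rational(-1, 3)) = Rational(8, 3) ≈ 2.6667)
Mul(Function('J')(t, -42), Function('R')(Function('l')(z), o)) = Mul(Add(Rational(47, 8), -42), Mul(Mul(3, Rational(8, 3)), -5)) = Mul(Rational(-289, 8), Mul(8, -5)) = Mul(Rational(-289, 8), -40) = 1445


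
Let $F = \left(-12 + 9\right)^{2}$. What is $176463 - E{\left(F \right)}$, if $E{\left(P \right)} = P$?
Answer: $176454$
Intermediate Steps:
$F = 9$ ($F = \left(-3\right)^{2} = 9$)
$176463 - E{\left(F \right)} = 176463 - 9 = 176454$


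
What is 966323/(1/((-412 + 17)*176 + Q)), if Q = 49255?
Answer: -19582535595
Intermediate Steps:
966323/(1/((-412 + 17)*176 + Q)) = 966323/(1/((-412 + 17)*176 + 49255)) = 966323/(1/(-395*176 + 49255)) = 966323/(1/(-69520 + 49255)) = 966323/(1/(-20265)) = 966323/(-1/20265) = 966323*(-20265) = -19582535595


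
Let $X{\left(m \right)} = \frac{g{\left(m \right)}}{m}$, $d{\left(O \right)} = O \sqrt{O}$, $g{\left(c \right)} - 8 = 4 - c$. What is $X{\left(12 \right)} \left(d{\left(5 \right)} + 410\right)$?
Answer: $0$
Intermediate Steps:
$g{\left(c \right)} = 12 - c$ ($g{\left(c \right)} = 8 - \left(-4 + c\right) = 12 - c$)
$d{\left(O \right)} = O^{\frac{3}{2}}$
$X{\left(m \right)} = \frac{12 - m}{m}$
$X{\left(12 \right)} \left(d{\left(5 \right)} + 410\right) = \frac{12 - 12}{12} \left(5^{\frac{3}{2}} + 410\right) = \frac{12 - 12}{12} \left(5 \sqrt{5} + 410\right) = \frac{1}{12} \cdot 0 \left(410 + 5 \sqrt{5}\right) = 0 \left(410 + 5 \sqrt{5}\right) = 0$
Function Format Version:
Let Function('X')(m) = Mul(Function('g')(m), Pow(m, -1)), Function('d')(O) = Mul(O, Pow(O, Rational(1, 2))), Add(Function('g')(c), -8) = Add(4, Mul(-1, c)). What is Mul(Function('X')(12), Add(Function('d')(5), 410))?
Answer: 0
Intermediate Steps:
Function('g')(c) = Add(12, Mul(-1, c)) (Function('g')(c) = Add(8, Add(4, Mul(-1, c))) = Add(12, Mul(-1, c)))
Function('d')(O) = Pow(O, Rational(3, 2))
Function('X')(m) = Mul(Pow(m, -1), Add(12, Mul(-1, m))) (Function('X')(m) = Mul(Add(12, Mul(-1, m)), Pow(m, -1)) = Mul(Pow(m, -1), Add(12, Mul(-1, m))))
Mul(Function('X')(12), Add(Function('d')(5), 410)) = Mul(Mul(Pow(12, -1), Add(12, Mul(-1, 12))), Add(Pow(5, Rational(3, 2)), 410)) = Mul(Mul(Rational(1, 12), Add(12, -12)), Add(Mul(5, Pow(5, Rational(1, 2))), 410)) = Mul(Mul(Rational(1, 12), 0), Add(410, Mul(5, Pow(5, Rational(1, 2))))) = Mul(0, Add(410, Mul(5, Pow(5, Rational(1, 2))))) = 0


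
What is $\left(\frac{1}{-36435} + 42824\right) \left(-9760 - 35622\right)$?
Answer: $- \frac{70809191466698}{36435} \approx -1.9434 \cdot 10^{9}$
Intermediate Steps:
$\left(\frac{1}{-36435} + 42824\right) \left(-9760 - 35622\right) = \left(- \frac{1}{36435} + 42824\right) \left(-45382\right) = \frac{1560292439}{36435} \left(-45382\right) = - \frac{70809191466698}{36435}$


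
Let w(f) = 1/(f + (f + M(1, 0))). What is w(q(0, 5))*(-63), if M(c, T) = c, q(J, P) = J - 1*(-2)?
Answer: -63/5 ≈ -12.600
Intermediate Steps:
q(J, P) = 2 + J (q(J, P) = J + 2 = 2 + J)
w(f) = 1/(1 + 2*f) (w(f) = 1/(f + (f + 1)) = 1/(f + (1 + f)) = 1/(1 + 2*f))
w(q(0, 5))*(-63) = -63/(1 + 2*(2 + 0)) = -63/(1 + 2*2) = -63/(1 + 4) = -63/5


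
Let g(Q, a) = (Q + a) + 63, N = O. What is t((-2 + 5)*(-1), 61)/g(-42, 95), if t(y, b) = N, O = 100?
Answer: 25/29 ≈ 0.86207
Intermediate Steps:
N = 100
g(Q, a) = 63 + Q + a
t(y, b) = 100
t((-2 + 5)*(-1), 61)/g(-42, 95) = 100/(63 - 42 + 95) = 100/116 = 100*(1/116) = 25/29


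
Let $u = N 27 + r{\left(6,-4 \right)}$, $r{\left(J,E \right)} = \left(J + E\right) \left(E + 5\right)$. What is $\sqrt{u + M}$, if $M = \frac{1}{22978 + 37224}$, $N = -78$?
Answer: $\frac{i \sqrt{7625486751414}}{60202} \approx 45.869 i$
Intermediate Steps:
$r{\left(J,E \right)} = \left(5 + E\right) \left(E + J\right)$ ($r{\left(J,E \right)} = \left(E + J\right) \left(5 + E\right) = \left(5 + E\right) \left(E + J\right)$)
$u = -2104$ ($u = \left(-78\right) 27 + \left(\left(-4\right)^{2} + 5 \left(-4\right) + 5 \cdot 6 - 24\right) = -2106 + \left(16 - 20 + 30 - 24\right) = -2106 + 2 = -2104$)
$M = \frac{1}{60202} \approx 1.6611 \cdot 10^{-5}$
$\sqrt{u + M} = \sqrt{-2104 + \frac{1}{60202}} = \sqrt{- \frac{126665007}{60202}} = \frac{i \sqrt{7625486751414}}{60202}$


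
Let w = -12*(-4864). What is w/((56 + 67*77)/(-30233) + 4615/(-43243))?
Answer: -908432338688/4345685 ≈ -2.0904e+5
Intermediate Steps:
w = 58368
w/((56 + 67*77)/(-30233) + 4615/(-43243)) = 58368/((56 + 67*77)/(-30233) + 4615/(-43243)) = 58368/((56 + 5159)*(-1/30233) + 4615*(-1/43243)) = 58368/(5215*(-1/30233) - 4615/43243) = 58368/(-745/4319 - 4615/43243) = 58368/(-52148220/186766517) = 58368*(-186766517/52148220) = -908432338688/4345685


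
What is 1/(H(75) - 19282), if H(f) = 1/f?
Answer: -75/1446149 ≈ -5.1862e-5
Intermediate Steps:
1/(H(75) - 19282) = 1/(1/75 - 19282) = 1/(-1446149/75) = -75/1446149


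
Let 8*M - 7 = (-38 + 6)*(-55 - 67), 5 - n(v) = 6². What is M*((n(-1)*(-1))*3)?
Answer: 363723/8 ≈ 45465.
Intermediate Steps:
n(v) = -31 (n(v) = 5 - 1*6² = 5 - 1*36 = 5 - 36 = -31)
M = 3911/8 (M = 7/8 + ((-38 + 6)*(-55 - 67))/8 = 7/8 + (-32*(-122))/8 = 7/8 + (⅛)*3904 = 7/8 + 488 = 3911/8 ≈ 488.88)
M*((n(-1)*(-1))*3) = 3911*(-31*(-1)*3)/8 = 3911*(31*3)/8 = (3911/8)*93 = 363723/8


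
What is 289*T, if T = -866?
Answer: -250274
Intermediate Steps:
289*T = 289*(-866) = -250274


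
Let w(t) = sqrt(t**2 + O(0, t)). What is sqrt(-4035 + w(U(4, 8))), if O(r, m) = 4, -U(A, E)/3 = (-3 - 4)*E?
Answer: sqrt(-4035 + 2*sqrt(7057)) ≈ 62.185*I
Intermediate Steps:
U(A, E) = 21*E (U(A, E) = -3*(-3 - 4)*E = -(-21)*E = 21*E)
w(t) = sqrt(4 + t**2) (w(t) = sqrt(t**2 + 4) = sqrt(4 + t**2))
sqrt(-4035 + w(U(4, 8))) = sqrt(-4035 + sqrt(4 + (21*8)**2)) = sqrt(-4035 + sqrt(4 + 168**2)) = sqrt(-4035 + sqrt(4 + 28224)) = sqrt(-4035 + sqrt(28228)) = sqrt(-4035 + 2*sqrt(7057))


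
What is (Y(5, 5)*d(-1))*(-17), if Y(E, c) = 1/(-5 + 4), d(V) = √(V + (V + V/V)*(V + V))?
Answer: 17*I ≈ 17.0*I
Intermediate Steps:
d(V) = √(V + 2*V*(1 + V)) (d(V) = √(V + (V + 1)*(2*V)) = √(V + (1 + V)*(2*V)) = √(V + 2*V*(1 + V)))
Y(E, c) = -1 (Y(E, c) = 1/(-1) = -1)
(Y(5, 5)*d(-1))*(-17) = -√(-(3 + 2*(-1)))*(-17) = -√(-(3 - 2))*(-17) = -√(-1*1)*(-17) = -√(-1)*(-17) = -I*(-17) = 17*I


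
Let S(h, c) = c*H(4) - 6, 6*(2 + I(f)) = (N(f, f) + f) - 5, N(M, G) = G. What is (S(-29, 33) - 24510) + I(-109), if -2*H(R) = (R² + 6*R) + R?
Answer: -151687/6 ≈ -25281.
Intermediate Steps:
H(R) = -7*R/2 - R²/2 (H(R) = -((R² + 6*R) + R)/2 = -(R² + 7*R)/2 = -7*R/2 - R²/2)
I(f) = -17/6 + f/3 (I(f) = -2 + ((f + f) - 5)/6 = -2 + (2*f - 5)/6 = -2 + (-5 + 2*f)/6 = -2 + (-⅚ + f/3) = -17/6 + f/3)
S(h, c) = -6 - 22*c (S(h, c) = c*(-½*4*(7 + 4)) - 6 = c*(-½*4*11) - 6 = c*(-22) - 6 = -22*c - 6 = -6 - 22*c)
(S(-29, 33) - 24510) + I(-109) = ((-6 - 22*33) - 24510) + (-17/6 + (⅓)*(-109)) = ((-6 - 726) - 24510) + (-17/6 - 109/3) = (-732 - 24510) - 235/6 = -25242 - 235/6 = -151687/6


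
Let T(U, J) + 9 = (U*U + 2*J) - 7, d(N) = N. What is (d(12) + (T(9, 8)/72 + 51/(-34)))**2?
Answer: 8649/64 ≈ 135.14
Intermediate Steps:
T(U, J) = -16 + U**2 + 2*J (T(U, J) = -9 + ((U*U + 2*J) - 7) = -9 + ((U**2 + 2*J) - 7) = -9 + (-7 + U**2 + 2*J) = -16 + U**2 + 2*J)
(d(12) + (T(9, 8)/72 + 51/(-34)))**2 = (12 + ((-16 + 9**2 + 2*8)/72 + 51/(-34)))**2 = (12 + ((-16 + 81 + 16)*(1/72) + 51*(-1/34)))**2 = (12 + (81*(1/72) - 3/2))**2 = (12 + (9/8 - 3/2))**2 = (12 - 3/8)**2 = (93/8)**2 = 8649/64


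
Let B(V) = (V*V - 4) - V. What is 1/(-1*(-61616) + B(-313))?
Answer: 1/159894 ≈ 6.2541e-6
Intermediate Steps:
B(V) = -4 + V² - V (B(V) = (V² - 4) - V = (-4 + V²) - V = -4 + V² - V)
1/(-1*(-61616) + B(-313)) = 1/(-1*(-61616) + (-4 + (-313)² - 1*(-313))) = 1/(61616 + (-4 + 97969 + 313)) = 1/(61616 + 98278) = 1/159894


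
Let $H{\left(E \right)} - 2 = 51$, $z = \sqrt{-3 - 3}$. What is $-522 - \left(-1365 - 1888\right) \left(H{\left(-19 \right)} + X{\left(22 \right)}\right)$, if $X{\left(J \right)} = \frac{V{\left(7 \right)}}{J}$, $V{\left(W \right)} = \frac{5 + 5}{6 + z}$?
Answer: $\frac{13251564}{77} - \frac{16265 i \sqrt{6}}{462} \approx 1.721 \cdot 10^{5} - 86.236 i$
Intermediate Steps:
$z = i \sqrt{6}$ ($z = \sqrt{-6} = i \sqrt{6} \approx 2.4495 i$)
$V{\left(W \right)} = \frac{10}{6 + i \sqrt{6}}$ ($V{\left(W \right)} = \frac{5 + 5}{6 + i \sqrt{6}} = \frac{10}{6 + i \sqrt{6}}$)
$H{\left(E \right)} = 53$ ($H{\left(E \right)} = 2 + 51 = 53$)
$X{\left(J \right)} = \frac{\frac{10}{7} - \frac{5 i \sqrt{6}}{21}}{J}$
$-522 - \left(-1365 - 1888\right) \left(H{\left(-19 \right)} + X{\left(22 \right)}\right) = -522 - \left(-1365 - 1888\right) \left(53 + \frac{10}{22 \left(6 + i \sqrt{6}\right)}\right) = -522 - - 3253 \left(53 + 10 \cdot \frac{1}{22} \frac{1}{6 + i \sqrt{6}}\right) = -522 - - 3253 \left(53 + \frac{5}{11 \left(6 + i \sqrt{6}\right)}\right) = -522 - \left(-172409 - \frac{16265}{11 \left(6 + i \sqrt{6}\right)}\right) = -522 + \left(172409 + \frac{16265}{11 \left(6 + i \sqrt{6}\right)}\right) = 171887 + \frac{16265}{11 \left(6 + i \sqrt{6}\right)}$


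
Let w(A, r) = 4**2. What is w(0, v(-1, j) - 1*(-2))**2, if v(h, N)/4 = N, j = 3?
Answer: 256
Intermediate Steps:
v(h, N) = 4*N
w(A, r) = 16
w(0, v(-1, j) - 1*(-2))**2 = 16**2 = 256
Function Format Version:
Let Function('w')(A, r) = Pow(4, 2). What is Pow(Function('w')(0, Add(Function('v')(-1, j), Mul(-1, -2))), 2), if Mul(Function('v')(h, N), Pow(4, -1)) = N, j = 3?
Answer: 256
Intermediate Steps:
Function('v')(h, N) = Mul(4, N)
Function('w')(A, r) = 16
Pow(Function('w')(0, Add(Function('v')(-1, j), Mul(-1, -2))), 2) = Pow(16, 2) = 256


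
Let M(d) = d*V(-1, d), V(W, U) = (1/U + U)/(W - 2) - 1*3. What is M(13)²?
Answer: 82369/9 ≈ 9152.1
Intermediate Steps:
V(W, U) = -3 + (U + 1/U)/(-2 + W) (V(W, U) = (U + 1/U)/(-2 + W) - 3 = -3 + (U + 1/U)/(-2 + W))
M(d) = -⅓ - 3*d - d²/3 (M(d) = d*((1 + d² + 6*d - 3*d*(-1))/(d*(-2 - 1))) = d*((1 + d² + 6*d + 3*d)/(d*(-3))) = d*(-⅓*(1 + d² + 9*d)/d) = d*(-(1 + d² + 9*d)/(3*d)) = -⅓ - 3*d - d²/3)
M(13)² = (-⅓ - 3*13 - ⅓*13²)² = (-⅓ - 39 - ⅓*169)² = (-⅓ - 39 - 169/3)² = (-287/3)² = 82369/9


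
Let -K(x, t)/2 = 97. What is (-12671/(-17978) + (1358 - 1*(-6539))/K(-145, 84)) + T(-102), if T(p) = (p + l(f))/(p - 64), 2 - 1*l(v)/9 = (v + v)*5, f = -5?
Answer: -3054481148/72370439 ≈ -42.206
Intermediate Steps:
K(x, t) = -194 (K(x, t) = -2*97 = -194)
l(v) = 18 - 90*v (l(v) = 18 - 9*(v + v)*5 = 18 - 9*2*v*5 = 18 - 90*v)
T(p) = (468 + p)/(-64 + p) (T(p) = (p + (18 - 90*(-5)))/(p - 64) = (p + (18 + 450))/(-64 + p) = (p + 468)/(-64 + p) = (468 + p)/(-64 + p))
(-12671/(-17978) + (1358 - 1*(-6539))/K(-145, 84)) + T(-102) = (-12671/(-17978) + (1358 - 1*(-6539))/(-194)) + (468 - 102)/(-64 - 102) = (-12671*(-1/17978) + (1358 + 6539)*(-1/194)) + 366/(-166) = (12671/17978 + 7897*(-1/194)) - 1/166*366 = (12671/17978 - 7897/194) - 183/83 = -34878523/871933 - 183/83 = -3054481148/72370439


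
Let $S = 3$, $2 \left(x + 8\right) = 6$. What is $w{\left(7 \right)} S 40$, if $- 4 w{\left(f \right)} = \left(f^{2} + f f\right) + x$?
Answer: $-2790$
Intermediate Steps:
$x = -5$ ($x = -8 + \frac{1}{2} \cdot 6 = -8 + 3 = -5$)
$w{\left(f \right)} = \frac{5}{4} - \frac{f^{2}}{2}$ ($w{\left(f \right)} = - \frac{\left(f^{2} + f f\right) - 5}{4} = - \frac{\left(f^{2} + f^{2}\right) - 5}{4} = - \frac{2 f^{2} - 5}{4} = - \frac{-5 + 2 f^{2}}{4} = \frac{5}{4} - \frac{f^{2}}{2}$)
$w{\left(7 \right)} S 40 = \left(\frac{5}{4} - \frac{7^{2}}{2}\right) 3 \cdot 40 = \left(\frac{5}{4} - \frac{49}{2}\right) 3 \cdot 40 = \left(- \frac{93}{4}\right) 3 \cdot 40 = \left(- \frac{279}{4}\right) 40 = -2790$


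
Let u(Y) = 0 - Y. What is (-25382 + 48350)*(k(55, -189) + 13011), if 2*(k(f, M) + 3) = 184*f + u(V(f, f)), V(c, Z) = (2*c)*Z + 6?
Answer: 345438720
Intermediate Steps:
V(c, Z) = 6 + 2*Z*c (V(c, Z) = 2*Z*c + 6 = 6 + 2*Z*c)
u(Y) = -Y
k(f, M) = -6 - f² + 92*f (k(f, M) = -3 + (184*f - (6 + 2*f*f))/2 = -3 + (184*f - (6 + 2*f²))/2 = -3 + (184*f + (-6 - 2*f²))/2 = -3 + (-6 - 2*f² + 184*f)/2 = -3 + (-3 - f² + 92*f) = -6 - f² + 92*f)
(-25382 + 48350)*(k(55, -189) + 13011) = (-25382 + 48350)*((-6 - 1*55² + 92*55) + 13011) = 22968*((-6 - 1*3025 + 5060) + 13011) = 22968*((-6 - 3025 + 5060) + 13011) = 22968*(2029 + 13011) = 22968*15040 = 345438720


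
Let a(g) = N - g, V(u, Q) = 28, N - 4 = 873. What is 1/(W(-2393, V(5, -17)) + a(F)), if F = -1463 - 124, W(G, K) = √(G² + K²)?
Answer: 2464/344063 - √5727233/344063 ≈ 0.00020588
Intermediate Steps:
N = 877 (N = 4 + 873 = 877)
F = -1587
a(g) = 877 - g
1/(W(-2393, V(5, -17)) + a(F)) = 1/(√((-2393)² + 28²) + (877 - 1*(-1587))) = 1/(√(5726449 + 784) + (877 + 1587)) = 1/(√5727233 + 2464) = 1/(2464 + √5727233)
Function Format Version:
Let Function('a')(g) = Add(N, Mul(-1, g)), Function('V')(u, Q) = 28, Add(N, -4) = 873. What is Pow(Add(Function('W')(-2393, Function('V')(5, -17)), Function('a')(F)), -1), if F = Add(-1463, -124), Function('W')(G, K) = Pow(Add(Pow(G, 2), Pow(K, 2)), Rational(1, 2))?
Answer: Add(Rational(2464, 344063), Mul(Rational(-1, 344063), Pow(5727233, Rational(1, 2)))) ≈ 0.00020588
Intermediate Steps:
N = 877 (N = Add(4, 873) = 877)
F = -1587
Function('a')(g) = Add(877, Mul(-1, g))
Pow(Add(Function('W')(-2393, Function('V')(5, -17)), Function('a')(F)), -1) = Pow(Add(Pow(Add(Pow(-2393, 2), Pow(28, 2)), Rational(1, 2)), Add(877, Mul(-1, -1587))), -1) = Pow(Add(Pow(Add(5726449, 784), Rational(1, 2)), Add(877, 1587)), -1) = Pow(Add(Pow(5727233, Rational(1, 2)), 2464), -1) = Pow(Add(2464, Pow(5727233, Rational(1, 2))), -1)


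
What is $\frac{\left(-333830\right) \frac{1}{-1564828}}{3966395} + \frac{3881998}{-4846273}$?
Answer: $- \frac{2409449612625969429}{3007948841440649138} \approx -0.80103$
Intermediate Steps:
$\frac{\left(-333830\right) \frac{1}{-1564828}}{3966395} + \frac{3881998}{-4846273} = \left(-333830\right) \left(- \frac{1}{1564828}\right) \frac{1}{3966395} + 3881998 \left(- \frac{1}{4846273}\right) = \frac{166915}{782414} \cdot \frac{1}{3966395} - \frac{3881998}{4846273} = \frac{33383}{620672595506} - \frac{3881998}{4846273} = - \frac{2409449612625969429}{3007948841440649138}$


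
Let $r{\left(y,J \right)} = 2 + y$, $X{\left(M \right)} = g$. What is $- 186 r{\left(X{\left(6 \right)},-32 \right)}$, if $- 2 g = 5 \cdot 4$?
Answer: $1488$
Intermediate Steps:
$g = -10$ ($g = - \frac{5 \cdot 4}{2} = \left(- \frac{1}{2}\right) 20 = -10$)
$X{\left(M \right)} = -10$
$- 186 r{\left(X{\left(6 \right)},-32 \right)} = - 186 \left(2 - 10\right) = \left(-186\right) \left(-8\right) = 1488$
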